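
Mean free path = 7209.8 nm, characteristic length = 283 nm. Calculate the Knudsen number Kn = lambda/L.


Knudsen number Kn = lambda / L
Kn = 7209.8 / 283
Kn = 25.4763

25.4763


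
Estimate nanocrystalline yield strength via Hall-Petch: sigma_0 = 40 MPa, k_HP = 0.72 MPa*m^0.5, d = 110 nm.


d = 110 nm = 1.1e-07 m
sqrt(d) = 0.0003316625
Hall-Petch contribution = k / sqrt(d) = 0.72 / 0.0003316625 = 2170.9 MPa
sigma = sigma_0 + k/sqrt(d) = 40 + 2170.9 = 2210.9 MPa

2210.9


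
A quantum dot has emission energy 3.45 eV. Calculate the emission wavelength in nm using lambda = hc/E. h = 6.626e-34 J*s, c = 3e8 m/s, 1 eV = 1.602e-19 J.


Convert energy: E = 3.45 eV = 3.45 * 1.602e-19 = 5.5269e-19 J
lambda = h*c / E = 6.626e-34 * 3e8 / 5.5269e-19
lambda = 3.59659e-07 m = 359.7 nm

359.7


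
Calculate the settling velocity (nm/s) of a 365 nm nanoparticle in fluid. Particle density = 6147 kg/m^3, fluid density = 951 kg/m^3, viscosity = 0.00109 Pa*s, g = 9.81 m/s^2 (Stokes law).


Radius R = 365/2 nm = 1.825e-07 m
Density difference = 6147 - 951 = 5196 kg/m^3
v = 2 * R^2 * (rho_p - rho_f) * g / (9 * eta)
v = 2 * (1.825e-07)^2 * 5196 * 9.81 / (9 * 0.00109)
v = 3.46119e-07 m/s = 346.1185 nm/s

346.1185


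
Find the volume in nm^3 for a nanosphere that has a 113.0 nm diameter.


Radius r = 113.0/2 = 56.5 nm
Volume V = (4/3) * pi * r^3
V = (4/3) * pi * (56.5)^3
V = 755499.1 nm^3

755499.1


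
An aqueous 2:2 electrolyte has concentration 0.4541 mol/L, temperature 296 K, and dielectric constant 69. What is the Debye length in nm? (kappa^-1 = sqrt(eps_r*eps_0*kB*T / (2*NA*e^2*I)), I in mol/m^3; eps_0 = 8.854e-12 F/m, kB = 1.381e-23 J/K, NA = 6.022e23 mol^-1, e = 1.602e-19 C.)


Ionic strength I = 0.4541 * 2^2 * 1000 = 1816.4 mol/m^3
kappa^-1 = sqrt(69 * 8.854e-12 * 1.381e-23 * 296 / (2 * 6.022e23 * (1.602e-19)^2 * 1816.4))
kappa^-1 = 0.211 nm

0.211


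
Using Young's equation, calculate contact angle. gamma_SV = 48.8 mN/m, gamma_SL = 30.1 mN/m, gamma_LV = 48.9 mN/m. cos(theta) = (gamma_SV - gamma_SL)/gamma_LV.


cos(theta) = (gamma_SV - gamma_SL) / gamma_LV
cos(theta) = (48.8 - 30.1) / 48.9
cos(theta) = 0.382413
theta = arccos(0.382413) = 67.52 degrees

67.52


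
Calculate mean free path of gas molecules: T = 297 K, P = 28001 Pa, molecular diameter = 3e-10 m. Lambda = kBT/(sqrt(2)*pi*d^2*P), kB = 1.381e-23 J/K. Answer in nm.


Mean free path: lambda = kB*T / (sqrt(2) * pi * d^2 * P)
lambda = 1.381e-23 * 297 / (sqrt(2) * pi * (3e-10)^2 * 28001)
lambda = 3.66327e-07 m
lambda = 366.33 nm

366.33


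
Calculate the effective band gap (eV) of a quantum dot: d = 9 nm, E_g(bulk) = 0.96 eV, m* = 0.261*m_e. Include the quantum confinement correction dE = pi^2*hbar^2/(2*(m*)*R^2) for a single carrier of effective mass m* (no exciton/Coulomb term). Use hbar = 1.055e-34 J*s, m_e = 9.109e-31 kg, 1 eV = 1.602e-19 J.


Radius R = 9/2 nm = 4.5e-09 m
Confinement energy dE = pi^2 * hbar^2 / (2 * m_eff * m_e * R^2)
dE = pi^2 * (1.055e-34)^2 / (2 * 0.261 * 9.109e-31 * (4.5e-09)^2) J, divided by 1.602e-19 J/eV
dE = 0.0712 eV
Total band gap = E_g(bulk) + dE = 0.96 + 0.0712 = 1.0312 eV

1.0312


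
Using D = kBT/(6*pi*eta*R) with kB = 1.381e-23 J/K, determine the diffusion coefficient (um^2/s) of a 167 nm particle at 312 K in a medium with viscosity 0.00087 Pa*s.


Radius R = 167/2 = 83.5 nm = 8.35e-08 m
D = kB*T / (6*pi*eta*R)
D = 1.381e-23 * 312 / (6 * pi * 0.00087 * 8.35e-08)
D = 3.1466e-12 m^2/s = 3.147 um^2/s

3.147


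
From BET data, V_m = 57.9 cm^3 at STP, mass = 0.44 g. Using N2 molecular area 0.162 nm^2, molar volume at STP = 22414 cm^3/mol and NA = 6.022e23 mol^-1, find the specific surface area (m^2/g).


Number of moles in monolayer = V_m / 22414 = 57.9 / 22414 = 0.00258321
Number of molecules = moles * NA = 0.00258321 * 6.022e23
SA = molecules * sigma / mass
SA = (57.9 / 22414) * 6.022e23 * 0.162e-18 / 0.44
SA = 572.7 m^2/g

572.7


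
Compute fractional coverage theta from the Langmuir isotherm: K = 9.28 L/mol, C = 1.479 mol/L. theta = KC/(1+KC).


Langmuir isotherm: theta = K*C / (1 + K*C)
K*C = 9.28 * 1.479 = 13.72512
theta = 13.72512 / (1 + 13.72512) = 13.72512 / 14.72512
theta = 0.9321

0.9321


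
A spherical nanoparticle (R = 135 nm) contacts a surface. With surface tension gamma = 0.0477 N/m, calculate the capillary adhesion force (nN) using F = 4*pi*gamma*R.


Convert radius: R = 135 nm = 1.35e-07 m
F = 4 * pi * gamma * R
F = 4 * pi * 0.0477 * 1.35e-07
F = 8.09211e-08 N = 80.9211 nN

80.9211


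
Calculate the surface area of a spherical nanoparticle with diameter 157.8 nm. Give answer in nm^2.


Radius r = 157.8/2 = 78.9 nm
Surface area SA = 4 * pi * r^2
SA = 4 * pi * (78.9)^2
SA = 78228.3 nm^2

78228.3


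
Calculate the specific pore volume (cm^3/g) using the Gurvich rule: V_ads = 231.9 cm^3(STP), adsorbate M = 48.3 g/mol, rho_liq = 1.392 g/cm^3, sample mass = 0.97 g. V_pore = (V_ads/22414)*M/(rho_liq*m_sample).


Moles adsorbed n = V_ads / 22414 = 231.9 / 22414 = 1.034621e-02 mol
Liquid volume V_liq = n * M / rho_liq = 1.034621e-02 * 48.3 / 1.392 = 0.35900 cm^3
Specific pore volume V_pore = V_liq / m_sample = 0.35900 / 0.97
V_pore = 0.3701 cm^3/g

0.3701


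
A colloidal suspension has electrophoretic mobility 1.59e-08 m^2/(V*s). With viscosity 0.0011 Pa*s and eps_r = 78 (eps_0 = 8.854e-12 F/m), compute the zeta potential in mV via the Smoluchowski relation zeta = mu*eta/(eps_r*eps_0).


Smoluchowski equation: zeta = mu * eta / (eps_r * eps_0)
zeta = 1.59e-08 * 0.0011 / (78 * 8.854e-12)
zeta = 0.025325 V = 25.33 mV

25.33


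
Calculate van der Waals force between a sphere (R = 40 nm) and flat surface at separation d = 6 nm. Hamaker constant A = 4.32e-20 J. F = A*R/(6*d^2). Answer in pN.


Convert to SI: R = 40 nm = 4e-08 m, d = 6 nm = 6e-09 m
F = A * R / (6 * d^2)
F = 4.32e-20 * 4e-08 / (6 * (6e-09)^2)
F = 8e-12 N = 8.0 pN

8.0


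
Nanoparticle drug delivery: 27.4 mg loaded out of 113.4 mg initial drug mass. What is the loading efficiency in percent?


Drug loading efficiency = (drug loaded / drug initial) * 100
DLE = 27.4 / 113.4 * 100
DLE = 0.2416 * 100
DLE = 24.16%

24.16


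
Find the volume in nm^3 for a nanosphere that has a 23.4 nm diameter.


Radius r = 23.4/2 = 11.7 nm
Volume V = (4/3) * pi * r^3
V = (4/3) * pi * (11.7)^3
V = 6708.82 nm^3

6708.82


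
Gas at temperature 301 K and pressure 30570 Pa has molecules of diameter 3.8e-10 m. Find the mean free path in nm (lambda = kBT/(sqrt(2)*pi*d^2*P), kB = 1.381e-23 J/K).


Mean free path: lambda = kB*T / (sqrt(2) * pi * d^2 * P)
lambda = 1.381e-23 * 301 / (sqrt(2) * pi * (3.8e-10)^2 * 30570)
lambda = 2.1195e-07 m
lambda = 211.95 nm

211.95


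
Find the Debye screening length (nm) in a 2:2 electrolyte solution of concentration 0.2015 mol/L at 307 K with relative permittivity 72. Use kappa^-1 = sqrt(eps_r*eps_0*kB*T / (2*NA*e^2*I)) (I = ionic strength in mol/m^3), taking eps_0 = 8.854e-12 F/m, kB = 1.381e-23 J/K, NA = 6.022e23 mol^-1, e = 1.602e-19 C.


Ionic strength I = 0.2015 * 2^2 * 1000 = 806 mol/m^3
kappa^-1 = sqrt(72 * 8.854e-12 * 1.381e-23 * 307 / (2 * 6.022e23 * (1.602e-19)^2 * 806))
kappa^-1 = 0.329 nm

0.329


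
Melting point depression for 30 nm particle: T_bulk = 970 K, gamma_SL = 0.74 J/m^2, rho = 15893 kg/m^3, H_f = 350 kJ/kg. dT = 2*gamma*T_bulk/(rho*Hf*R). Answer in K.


Radius R = 30/2 = 15 nm = 1.5e-08 m
Convert H_f = 350 kJ/kg = 350000 J/kg
dT = 2 * gamma_SL * T_bulk / (rho * H_f * R)
dT = 2 * 0.74 * 970 / (15893 * 350000 * 1.5e-08)
dT = 17.2 K

17.2


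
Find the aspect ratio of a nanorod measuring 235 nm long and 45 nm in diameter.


Aspect ratio AR = length / diameter
AR = 235 / 45
AR = 5.22

5.22


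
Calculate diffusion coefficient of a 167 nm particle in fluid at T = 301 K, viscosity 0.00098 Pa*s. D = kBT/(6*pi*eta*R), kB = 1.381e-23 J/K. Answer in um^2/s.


Radius R = 167/2 = 83.5 nm = 8.35e-08 m
D = kB*T / (6*pi*eta*R)
D = 1.381e-23 * 301 / (6 * pi * 0.00098 * 8.35e-08)
D = 2.69492e-12 m^2/s = 2.695 um^2/s

2.695


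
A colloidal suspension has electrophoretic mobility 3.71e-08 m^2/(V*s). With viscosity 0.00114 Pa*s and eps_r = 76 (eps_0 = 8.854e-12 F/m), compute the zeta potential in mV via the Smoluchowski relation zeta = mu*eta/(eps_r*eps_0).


Smoluchowski equation: zeta = mu * eta / (eps_r * eps_0)
zeta = 3.71e-08 * 0.00114 / (76 * 8.854e-12)
zeta = 0.062853 V = 62.85 mV

62.85


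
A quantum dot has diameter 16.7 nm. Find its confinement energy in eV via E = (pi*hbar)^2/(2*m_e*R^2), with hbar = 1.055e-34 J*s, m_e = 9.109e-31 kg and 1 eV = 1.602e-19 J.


Radius R = 16.7/2 = 8.35 nm = 8.35e-09 m
E = (pi * 1.055e-34)^2 / (2 * 9.109e-31 * (8.35e-09)^2)
E(J) = 8.64831e-22
E = E(J) / 1.602e-19 = 0.0054 eV

0.0054


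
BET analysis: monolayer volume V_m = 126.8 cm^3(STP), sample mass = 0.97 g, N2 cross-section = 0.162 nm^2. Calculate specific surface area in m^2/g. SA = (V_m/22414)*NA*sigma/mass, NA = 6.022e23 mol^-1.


Number of moles in monolayer = V_m / 22414 = 126.8 / 22414 = 0.00565718
Number of molecules = moles * NA = 0.00565718 * 6.022e23
SA = molecules * sigma / mass
SA = (126.8 / 22414) * 6.022e23 * 0.162e-18 / 0.97
SA = 569.0 m^2/g

569.0


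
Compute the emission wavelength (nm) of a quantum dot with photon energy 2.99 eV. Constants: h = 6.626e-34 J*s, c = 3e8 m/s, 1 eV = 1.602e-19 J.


Convert energy: E = 2.99 eV = 2.99 * 1.602e-19 = 4.78998e-19 J
lambda = h*c / E = 6.626e-34 * 3e8 / 4.78998e-19
lambda = 4.14991e-07 m = 415.0 nm

415.0


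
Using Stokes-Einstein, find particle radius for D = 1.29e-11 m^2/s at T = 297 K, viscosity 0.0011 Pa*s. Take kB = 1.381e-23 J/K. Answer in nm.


Stokes-Einstein: R = kB*T / (6*pi*eta*D)
R = 1.381e-23 * 297 / (6 * pi * 0.0011 * 1.29e-11)
R = 1.53344e-08 m = 15.33 nm

15.33


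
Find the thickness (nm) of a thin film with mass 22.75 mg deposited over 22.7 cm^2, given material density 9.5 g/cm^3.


Convert: m = 22.75 mg = 2.2750e-05 kg, A = 22.7 cm^2 = 2.2700e-03 m^2, rho = 9.5 g/cm^3 = 9500 kg/m^3
t = m / (A * rho)
t = 2.2750e-05 / (2.2700e-03 * 9500)
t = 1.0550e-06 m = 1055.0 nm

1055.0


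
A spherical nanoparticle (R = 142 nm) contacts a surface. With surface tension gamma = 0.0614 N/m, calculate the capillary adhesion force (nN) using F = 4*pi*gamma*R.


Convert radius: R = 142 nm = 1.42e-07 m
F = 4 * pi * gamma * R
F = 4 * pi * 0.0614 * 1.42e-07
F = 1.09564e-07 N = 109.5637 nN

109.5637


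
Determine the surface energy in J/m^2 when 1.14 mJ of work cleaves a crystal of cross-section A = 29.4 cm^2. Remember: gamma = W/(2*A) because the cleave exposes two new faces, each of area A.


Convert: A = 29.4 cm^2 = 0.00294 m^2, W = 1.14 mJ = 0.00114 J
Cleaving exposes two faces of area A, so total new surface = 2*A and gamma = W / (2*A)
gamma = 0.00114 / (2 * 0.00294)
gamma = 0.194 J/m^2

0.194


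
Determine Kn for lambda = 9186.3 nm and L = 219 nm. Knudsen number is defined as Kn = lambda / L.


Knudsen number Kn = lambda / L
Kn = 9186.3 / 219
Kn = 41.9466

41.9466


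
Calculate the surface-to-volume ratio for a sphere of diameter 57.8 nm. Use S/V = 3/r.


Radius r = 57.8/2 = 28.9 nm
S/V = 3 / r = 3 / 28.9
S/V = 0.1038 nm^-1

0.1038


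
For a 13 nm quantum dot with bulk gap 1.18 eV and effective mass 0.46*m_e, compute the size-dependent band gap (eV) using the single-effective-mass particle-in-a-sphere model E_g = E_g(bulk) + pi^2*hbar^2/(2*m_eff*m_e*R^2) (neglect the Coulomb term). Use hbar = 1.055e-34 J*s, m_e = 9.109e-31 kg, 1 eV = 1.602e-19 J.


Radius R = 13/2 nm = 6.5e-09 m
Confinement energy dE = pi^2 * hbar^2 / (2 * m_eff * m_e * R^2)
dE = pi^2 * (1.055e-34)^2 / (2 * 0.46 * 9.109e-31 * (6.5e-09)^2) J, divided by 1.602e-19 J/eV
dE = 0.0194 eV
Total band gap = E_g(bulk) + dE = 1.18 + 0.0194 = 1.1994 eV

1.1994


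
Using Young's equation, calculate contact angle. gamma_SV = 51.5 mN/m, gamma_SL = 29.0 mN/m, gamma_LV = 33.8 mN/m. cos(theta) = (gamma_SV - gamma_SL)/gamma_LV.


cos(theta) = (gamma_SV - gamma_SL) / gamma_LV
cos(theta) = (51.5 - 29.0) / 33.8
cos(theta) = 0.66568
theta = arccos(0.66568) = 48.27 degrees

48.27


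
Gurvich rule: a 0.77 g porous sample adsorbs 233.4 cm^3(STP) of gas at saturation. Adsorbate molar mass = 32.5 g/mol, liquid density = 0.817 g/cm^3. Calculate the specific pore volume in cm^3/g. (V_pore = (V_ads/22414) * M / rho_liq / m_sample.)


Moles adsorbed n = V_ads / 22414 = 233.4 / 22414 = 1.041313e-02 mol
Liquid volume V_liq = n * M / rho_liq = 1.041313e-02 * 32.5 / 0.817 = 0.41423 cm^3
Specific pore volume V_pore = V_liq / m_sample = 0.41423 / 0.77
V_pore = 0.538 cm^3/g

0.538


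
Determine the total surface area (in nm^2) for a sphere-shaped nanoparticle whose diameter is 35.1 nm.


Radius r = 35.1/2 = 17.55 nm
Surface area SA = 4 * pi * r^2
SA = 4 * pi * (17.55)^2
SA = 3870.47 nm^2

3870.47


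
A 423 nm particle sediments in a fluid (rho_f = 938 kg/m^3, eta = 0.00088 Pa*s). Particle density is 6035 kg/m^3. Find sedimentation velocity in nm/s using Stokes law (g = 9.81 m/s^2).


Radius R = 423/2 nm = 2.115e-07 m
Density difference = 6035 - 938 = 5097 kg/m^3
v = 2 * R^2 * (rho_p - rho_f) * g / (9 * eta)
v = 2 * (2.115e-07)^2 * 5097 * 9.81 / (9 * 0.00088)
v = 5.64819e-07 m/s = 564.8189 nm/s

564.8189


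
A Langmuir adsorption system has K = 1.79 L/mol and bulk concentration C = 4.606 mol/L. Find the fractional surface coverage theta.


Langmuir isotherm: theta = K*C / (1 + K*C)
K*C = 1.79 * 4.606 = 8.24474
theta = 8.24474 / (1 + 8.24474) = 8.24474 / 9.24474
theta = 0.8918

0.8918


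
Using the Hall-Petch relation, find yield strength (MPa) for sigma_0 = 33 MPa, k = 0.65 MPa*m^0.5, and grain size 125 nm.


d = 125 nm = 1.25e-07 m
sqrt(d) = 0.0003535534
Hall-Petch contribution = k / sqrt(d) = 0.65 / 0.0003535534 = 1838.5 MPa
sigma = sigma_0 + k/sqrt(d) = 33 + 1838.5 = 1871.5 MPa

1871.5


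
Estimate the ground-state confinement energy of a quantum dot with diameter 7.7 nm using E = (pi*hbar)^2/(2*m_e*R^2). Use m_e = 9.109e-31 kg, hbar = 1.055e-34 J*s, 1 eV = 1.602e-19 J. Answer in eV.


Radius R = 7.7/2 = 3.85 nm = 3.85e-09 m
E = (pi * 1.055e-34)^2 / (2 * 9.109e-31 * (3.85e-09)^2)
E(J) = 4.06801e-21
E = E(J) / 1.602e-19 = 0.0254 eV

0.0254


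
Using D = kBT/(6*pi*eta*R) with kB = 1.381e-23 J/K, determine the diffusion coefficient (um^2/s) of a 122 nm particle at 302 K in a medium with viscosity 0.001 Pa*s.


Radius R = 122/2 = 61 nm = 6.1e-08 m
D = kB*T / (6*pi*eta*R)
D = 1.381e-23 * 302 / (6 * pi * 0.001 * 6.1e-08)
D = 3.62718e-12 m^2/s = 3.627 um^2/s

3.627


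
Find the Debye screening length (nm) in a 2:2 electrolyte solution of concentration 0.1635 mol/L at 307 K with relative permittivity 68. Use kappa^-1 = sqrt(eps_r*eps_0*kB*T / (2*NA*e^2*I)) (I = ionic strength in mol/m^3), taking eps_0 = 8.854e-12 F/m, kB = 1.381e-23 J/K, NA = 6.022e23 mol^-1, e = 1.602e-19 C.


Ionic strength I = 0.1635 * 2^2 * 1000 = 654 mol/m^3
kappa^-1 = sqrt(68 * 8.854e-12 * 1.381e-23 * 307 / (2 * 6.022e23 * (1.602e-19)^2 * 654))
kappa^-1 = 0.355 nm

0.355


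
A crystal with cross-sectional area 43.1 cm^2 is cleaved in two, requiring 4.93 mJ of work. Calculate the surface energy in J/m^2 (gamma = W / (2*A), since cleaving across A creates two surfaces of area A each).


Convert: A = 43.1 cm^2 = 0.00431 m^2, W = 4.93 mJ = 0.00493 J
Cleaving exposes two faces of area A, so total new surface = 2*A and gamma = W / (2*A)
gamma = 0.00493 / (2 * 0.00431)
gamma = 0.572 J/m^2

0.572


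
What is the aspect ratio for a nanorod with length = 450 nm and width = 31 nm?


Aspect ratio AR = length / diameter
AR = 450 / 31
AR = 14.52

14.52


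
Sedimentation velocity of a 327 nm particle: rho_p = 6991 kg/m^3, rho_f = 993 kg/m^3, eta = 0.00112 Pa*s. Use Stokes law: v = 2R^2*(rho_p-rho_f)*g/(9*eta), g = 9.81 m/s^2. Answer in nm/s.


Radius R = 327/2 nm = 1.635e-07 m
Density difference = 6991 - 993 = 5998 kg/m^3
v = 2 * R^2 * (rho_p - rho_f) * g / (9 * eta)
v = 2 * (1.635e-07)^2 * 5998 * 9.81 / (9 * 0.00112)
v = 3.1209e-07 m/s = 312.0904 nm/s

312.0904


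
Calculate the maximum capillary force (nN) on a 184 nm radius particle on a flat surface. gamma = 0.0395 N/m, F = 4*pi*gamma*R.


Convert radius: R = 184 nm = 1.84e-07 m
F = 4 * pi * gamma * R
F = 4 * pi * 0.0395 * 1.84e-07
F = 9.13324e-08 N = 91.3324 nN

91.3324


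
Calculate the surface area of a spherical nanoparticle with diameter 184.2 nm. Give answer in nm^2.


Radius r = 184.2/2 = 92.1 nm
Surface area SA = 4 * pi * r^2
SA = 4 * pi * (92.1)^2
SA = 106593.11 nm^2

106593.11


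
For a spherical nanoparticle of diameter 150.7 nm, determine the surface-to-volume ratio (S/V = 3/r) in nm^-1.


Radius r = 150.7/2 = 75.35 nm
S/V = 3 / r = 3 / 75.35
S/V = 0.0398 nm^-1

0.0398


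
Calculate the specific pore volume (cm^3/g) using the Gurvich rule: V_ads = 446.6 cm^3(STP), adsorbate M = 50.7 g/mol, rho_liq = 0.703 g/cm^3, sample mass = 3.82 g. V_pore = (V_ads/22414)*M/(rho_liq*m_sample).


Moles adsorbed n = V_ads / 22414 = 446.6 / 22414 = 1.992505e-02 mol
Liquid volume V_liq = n * M / rho_liq = 1.992505e-02 * 50.7 / 0.703 = 1.43698 cm^3
Specific pore volume V_pore = V_liq / m_sample = 1.43698 / 3.82
V_pore = 0.3762 cm^3/g

0.3762


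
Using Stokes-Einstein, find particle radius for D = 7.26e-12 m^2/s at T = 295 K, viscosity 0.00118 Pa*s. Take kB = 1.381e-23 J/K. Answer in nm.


Stokes-Einstein: R = kB*T / (6*pi*eta*D)
R = 1.381e-23 * 295 / (6 * pi * 0.00118 * 7.26e-12)
R = 2.52288e-08 m = 25.23 nm

25.23


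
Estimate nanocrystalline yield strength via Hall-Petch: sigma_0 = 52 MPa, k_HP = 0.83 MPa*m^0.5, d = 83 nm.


d = 83 nm = 8.3e-08 m
sqrt(d) = 0.0002880972
Hall-Petch contribution = k / sqrt(d) = 0.83 / 0.0002880972 = 2881.0 MPa
sigma = sigma_0 + k/sqrt(d) = 52 + 2881.0 = 2933.0 MPa

2933.0


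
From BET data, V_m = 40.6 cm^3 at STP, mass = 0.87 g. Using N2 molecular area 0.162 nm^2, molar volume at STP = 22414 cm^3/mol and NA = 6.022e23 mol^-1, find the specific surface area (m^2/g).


Number of moles in monolayer = V_m / 22414 = 40.6 / 22414 = 0.00181137
Number of molecules = moles * NA = 0.00181137 * 6.022e23
SA = molecules * sigma / mass
SA = (40.6 / 22414) * 6.022e23 * 0.162e-18 / 0.87
SA = 203.1 m^2/g

203.1


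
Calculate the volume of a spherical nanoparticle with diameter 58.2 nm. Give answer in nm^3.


Radius r = 58.2/2 = 29.1 nm
Volume V = (4/3) * pi * r^3
V = (4/3) * pi * (29.1)^3
V = 103220.88 nm^3

103220.88


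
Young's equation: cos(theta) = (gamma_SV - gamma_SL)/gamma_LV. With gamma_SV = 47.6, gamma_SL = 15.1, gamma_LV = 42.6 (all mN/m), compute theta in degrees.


cos(theta) = (gamma_SV - gamma_SL) / gamma_LV
cos(theta) = (47.6 - 15.1) / 42.6
cos(theta) = 0.762911
theta = arccos(0.762911) = 40.28 degrees

40.28


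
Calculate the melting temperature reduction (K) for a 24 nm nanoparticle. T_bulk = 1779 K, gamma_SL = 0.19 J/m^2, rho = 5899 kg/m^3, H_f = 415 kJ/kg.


Radius R = 24/2 = 12 nm = 1.2e-08 m
Convert H_f = 415 kJ/kg = 415000 J/kg
dT = 2 * gamma_SL * T_bulk / (rho * H_f * R)
dT = 2 * 0.19 * 1779 / (5899 * 415000 * 1.2e-08)
dT = 23.0 K

23.0


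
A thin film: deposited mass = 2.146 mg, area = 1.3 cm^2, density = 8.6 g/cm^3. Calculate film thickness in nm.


Convert: m = 2.146 mg = 2.1460e-06 kg, A = 1.3 cm^2 = 1.3000e-04 m^2, rho = 8.6 g/cm^3 = 8600 kg/m^3
t = m / (A * rho)
t = 2.1460e-06 / (1.3000e-04 * 8600)
t = 1.9195e-06 m = 1919.5 nm

1919.5


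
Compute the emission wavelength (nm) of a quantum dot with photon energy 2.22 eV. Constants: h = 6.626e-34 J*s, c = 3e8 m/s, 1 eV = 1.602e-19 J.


Convert energy: E = 2.22 eV = 2.22 * 1.602e-19 = 3.55644e-19 J
lambda = h*c / E = 6.626e-34 * 3e8 / 3.55644e-19
lambda = 5.5893e-07 m = 558.9 nm

558.9


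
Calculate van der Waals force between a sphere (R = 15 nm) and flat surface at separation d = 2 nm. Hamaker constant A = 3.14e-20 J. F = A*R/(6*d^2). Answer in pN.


Convert to SI: R = 15 nm = 1.5e-08 m, d = 2 nm = 2e-09 m
F = A * R / (6 * d^2)
F = 3.14e-20 * 1.5e-08 / (6 * (2e-09)^2)
F = 1.9625e-11 N = 19.625 pN

19.625


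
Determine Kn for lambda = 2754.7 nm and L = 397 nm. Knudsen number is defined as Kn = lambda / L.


Knudsen number Kn = lambda / L
Kn = 2754.7 / 397
Kn = 6.9388

6.9388


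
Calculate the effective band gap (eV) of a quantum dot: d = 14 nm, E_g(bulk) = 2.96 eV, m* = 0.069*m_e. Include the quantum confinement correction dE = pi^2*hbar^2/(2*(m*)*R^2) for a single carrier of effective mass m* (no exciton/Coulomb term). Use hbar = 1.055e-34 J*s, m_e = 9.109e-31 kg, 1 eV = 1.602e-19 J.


Radius R = 14/2 nm = 7e-09 m
Confinement energy dE = pi^2 * hbar^2 / (2 * m_eff * m_e * R^2)
dE = pi^2 * (1.055e-34)^2 / (2 * 0.069 * 9.109e-31 * (7e-09)^2) J, divided by 1.602e-19 J/eV
dE = 0.1113 eV
Total band gap = E_g(bulk) + dE = 2.96 + 0.1113 = 3.0713 eV

3.0713


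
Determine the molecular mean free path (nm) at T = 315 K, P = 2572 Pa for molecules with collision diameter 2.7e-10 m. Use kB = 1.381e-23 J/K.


Mean free path: lambda = kB*T / (sqrt(2) * pi * d^2 * P)
lambda = 1.381e-23 * 315 / (sqrt(2) * pi * (2.7e-10)^2 * 2572)
lambda = 5.22205e-06 m
lambda = 5222.05 nm

5222.05


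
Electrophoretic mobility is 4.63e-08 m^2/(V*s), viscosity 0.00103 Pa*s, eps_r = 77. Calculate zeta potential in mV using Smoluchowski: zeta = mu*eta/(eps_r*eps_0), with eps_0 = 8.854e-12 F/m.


Smoluchowski equation: zeta = mu * eta / (eps_r * eps_0)
zeta = 4.63e-08 * 0.00103 / (77 * 8.854e-12)
zeta = 0.06995 V = 69.95 mV

69.95


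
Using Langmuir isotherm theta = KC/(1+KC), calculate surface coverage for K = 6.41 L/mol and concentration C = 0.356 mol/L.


Langmuir isotherm: theta = K*C / (1 + K*C)
K*C = 6.41 * 0.356 = 2.28196
theta = 2.28196 / (1 + 2.28196) = 2.28196 / 3.28196
theta = 0.6953

0.6953


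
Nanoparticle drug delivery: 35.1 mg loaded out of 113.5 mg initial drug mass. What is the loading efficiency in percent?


Drug loading efficiency = (drug loaded / drug initial) * 100
DLE = 35.1 / 113.5 * 100
DLE = 0.3093 * 100
DLE = 30.93%

30.93


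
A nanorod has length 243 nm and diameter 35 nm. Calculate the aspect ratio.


Aspect ratio AR = length / diameter
AR = 243 / 35
AR = 6.94

6.94


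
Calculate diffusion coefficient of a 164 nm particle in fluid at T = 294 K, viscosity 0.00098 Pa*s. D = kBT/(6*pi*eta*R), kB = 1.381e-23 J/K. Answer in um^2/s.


Radius R = 164/2 = 82 nm = 8.2e-08 m
D = kB*T / (6*pi*eta*R)
D = 1.381e-23 * 294 / (6 * pi * 0.00098 * 8.2e-08)
D = 2.6804e-12 m^2/s = 2.68 um^2/s

2.68


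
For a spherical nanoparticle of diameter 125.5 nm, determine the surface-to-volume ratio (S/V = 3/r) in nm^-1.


Radius r = 125.5/2 = 62.75 nm
S/V = 3 / r = 3 / 62.75
S/V = 0.0478 nm^-1

0.0478


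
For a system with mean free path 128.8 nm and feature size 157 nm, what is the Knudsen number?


Knudsen number Kn = lambda / L
Kn = 128.8 / 157
Kn = 0.8204

0.8204


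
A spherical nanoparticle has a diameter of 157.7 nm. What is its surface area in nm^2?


Radius r = 157.7/2 = 78.85 nm
Surface area SA = 4 * pi * r^2
SA = 4 * pi * (78.85)^2
SA = 78129.18 nm^2

78129.18


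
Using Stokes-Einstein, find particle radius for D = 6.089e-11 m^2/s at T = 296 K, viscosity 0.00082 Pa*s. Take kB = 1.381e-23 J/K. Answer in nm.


Stokes-Einstein: R = kB*T / (6*pi*eta*D)
R = 1.381e-23 * 296 / (6 * pi * 0.00082 * 6.089e-11)
R = 4.34335e-09 m = 4.34 nm

4.34


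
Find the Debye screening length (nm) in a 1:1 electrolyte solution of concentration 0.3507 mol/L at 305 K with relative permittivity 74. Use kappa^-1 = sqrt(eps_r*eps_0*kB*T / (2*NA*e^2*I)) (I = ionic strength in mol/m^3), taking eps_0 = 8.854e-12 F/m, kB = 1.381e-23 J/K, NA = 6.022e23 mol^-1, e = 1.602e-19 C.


Ionic strength I = 0.3507 * 1^2 * 1000 = 350.7 mol/m^3
kappa^-1 = sqrt(74 * 8.854e-12 * 1.381e-23 * 305 / (2 * 6.022e23 * (1.602e-19)^2 * 350.7))
kappa^-1 = 0.505 nm

0.505


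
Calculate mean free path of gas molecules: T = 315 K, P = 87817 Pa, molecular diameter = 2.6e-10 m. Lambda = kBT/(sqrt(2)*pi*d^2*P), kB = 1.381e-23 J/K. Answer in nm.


Mean free path: lambda = kB*T / (sqrt(2) * pi * d^2 * P)
lambda = 1.381e-23 * 315 / (sqrt(2) * pi * (2.6e-10)^2 * 87817)
lambda = 1.64935e-07 m
lambda = 164.94 nm

164.94


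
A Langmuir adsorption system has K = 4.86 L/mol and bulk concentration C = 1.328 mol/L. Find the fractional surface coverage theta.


Langmuir isotherm: theta = K*C / (1 + K*C)
K*C = 4.86 * 1.328 = 6.45408
theta = 6.45408 / (1 + 6.45408) = 6.45408 / 7.45408
theta = 0.8658

0.8658


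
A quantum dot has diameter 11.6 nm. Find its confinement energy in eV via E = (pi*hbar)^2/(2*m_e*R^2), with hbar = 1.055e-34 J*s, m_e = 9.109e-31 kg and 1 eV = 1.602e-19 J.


Radius R = 11.6/2 = 5.8 nm = 5.8e-09 m
E = (pi * 1.055e-34)^2 / (2 * 9.109e-31 * (5.8e-09)^2)
E(J) = 1.79245e-21
E = E(J) / 1.602e-19 = 0.0112 eV

0.0112


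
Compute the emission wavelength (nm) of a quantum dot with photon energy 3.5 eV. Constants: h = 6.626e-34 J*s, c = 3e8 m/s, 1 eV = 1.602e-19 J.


Convert energy: E = 3.5 eV = 3.5 * 1.602e-19 = 5.607e-19 J
lambda = h*c / E = 6.626e-34 * 3e8 / 5.607e-19
lambda = 3.54521e-07 m = 354.5 nm

354.5


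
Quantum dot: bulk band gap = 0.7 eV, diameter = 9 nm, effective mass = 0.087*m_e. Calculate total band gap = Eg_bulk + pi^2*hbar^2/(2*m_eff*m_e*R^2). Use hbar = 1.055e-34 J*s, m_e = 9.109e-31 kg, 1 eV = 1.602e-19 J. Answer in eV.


Radius R = 9/2 nm = 4.5e-09 m
Confinement energy dE = pi^2 * hbar^2 / (2 * m_eff * m_e * R^2)
dE = pi^2 * (1.055e-34)^2 / (2 * 0.087 * 9.109e-31 * (4.5e-09)^2) J, divided by 1.602e-19 J/eV
dE = 0.2136 eV
Total band gap = E_g(bulk) + dE = 0.7 + 0.2136 = 0.9136 eV

0.9136


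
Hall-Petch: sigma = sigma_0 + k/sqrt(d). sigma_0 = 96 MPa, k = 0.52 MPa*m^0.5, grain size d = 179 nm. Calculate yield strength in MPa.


d = 179 nm = 1.79e-07 m
sqrt(d) = 0.0004230839
Hall-Petch contribution = k / sqrt(d) = 0.52 / 0.0004230839 = 1229.1 MPa
sigma = sigma_0 + k/sqrt(d) = 96 + 1229.1 = 1325.1 MPa

1325.1


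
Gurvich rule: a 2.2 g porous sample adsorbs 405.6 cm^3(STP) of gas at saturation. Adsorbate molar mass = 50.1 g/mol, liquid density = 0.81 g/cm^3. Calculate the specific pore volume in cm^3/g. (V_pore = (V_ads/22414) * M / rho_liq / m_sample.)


Moles adsorbed n = V_ads / 22414 = 405.6 / 22414 = 1.809583e-02 mol
Liquid volume V_liq = n * M / rho_liq = 1.809583e-02 * 50.1 / 0.81 = 1.11926 cm^3
Specific pore volume V_pore = V_liq / m_sample = 1.11926 / 2.2
V_pore = 0.5088 cm^3/g

0.5088


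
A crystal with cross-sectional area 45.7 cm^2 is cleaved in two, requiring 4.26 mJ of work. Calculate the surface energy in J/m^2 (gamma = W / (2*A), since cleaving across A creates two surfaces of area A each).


Convert: A = 45.7 cm^2 = 0.00457 m^2, W = 4.26 mJ = 0.00426 J
Cleaving exposes two faces of area A, so total new surface = 2*A and gamma = W / (2*A)
gamma = 0.00426 / (2 * 0.00457)
gamma = 0.466 J/m^2

0.466


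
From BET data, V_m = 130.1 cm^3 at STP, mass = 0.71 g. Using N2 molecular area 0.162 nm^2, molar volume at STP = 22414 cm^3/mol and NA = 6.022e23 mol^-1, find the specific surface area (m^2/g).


Number of moles in monolayer = V_m / 22414 = 130.1 / 22414 = 0.00580441
Number of molecules = moles * NA = 0.00580441 * 6.022e23
SA = molecules * sigma / mass
SA = (130.1 / 22414) * 6.022e23 * 0.162e-18 / 0.71
SA = 797.5 m^2/g

797.5


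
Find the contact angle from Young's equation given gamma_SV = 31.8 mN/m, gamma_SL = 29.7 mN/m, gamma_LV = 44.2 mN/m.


cos(theta) = (gamma_SV - gamma_SL) / gamma_LV
cos(theta) = (31.8 - 29.7) / 44.2
cos(theta) = 0.047511
theta = arccos(0.047511) = 87.28 degrees

87.28


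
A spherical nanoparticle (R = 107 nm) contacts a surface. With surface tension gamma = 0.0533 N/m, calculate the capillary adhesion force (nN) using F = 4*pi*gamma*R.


Convert radius: R = 107 nm = 1.07e-07 m
F = 4 * pi * gamma * R
F = 4 * pi * 0.0533 * 1.07e-07
F = 7.16673e-08 N = 71.6673 nN

71.6673


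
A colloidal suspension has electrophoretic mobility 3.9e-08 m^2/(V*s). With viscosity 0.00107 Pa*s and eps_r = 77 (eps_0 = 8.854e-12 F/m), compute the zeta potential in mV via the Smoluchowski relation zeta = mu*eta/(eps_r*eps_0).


Smoluchowski equation: zeta = mu * eta / (eps_r * eps_0)
zeta = 3.9e-08 * 0.00107 / (77 * 8.854e-12)
zeta = 0.061209 V = 61.21 mV

61.21


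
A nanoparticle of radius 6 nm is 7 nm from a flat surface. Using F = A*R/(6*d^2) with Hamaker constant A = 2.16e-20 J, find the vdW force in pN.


Convert to SI: R = 6 nm = 6e-09 m, d = 7 nm = 7e-09 m
F = A * R / (6 * d^2)
F = 2.16e-20 * 6e-09 / (6 * (7e-09)^2)
F = 4.40816e-13 N = 0.441 pN

0.441


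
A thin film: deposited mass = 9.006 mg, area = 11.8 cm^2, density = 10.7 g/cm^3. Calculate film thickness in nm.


Convert: m = 9.006 mg = 9.0060e-06 kg, A = 11.8 cm^2 = 1.1800e-03 m^2, rho = 10.7 g/cm^3 = 10700 kg/m^3
t = m / (A * rho)
t = 9.0060e-06 / (1.1800e-03 * 10700)
t = 7.1329e-07 m = 713.3 nm

713.3


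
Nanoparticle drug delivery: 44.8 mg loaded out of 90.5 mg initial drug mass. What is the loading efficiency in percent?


Drug loading efficiency = (drug loaded / drug initial) * 100
DLE = 44.8 / 90.5 * 100
DLE = 0.495 * 100
DLE = 49.5%

49.5


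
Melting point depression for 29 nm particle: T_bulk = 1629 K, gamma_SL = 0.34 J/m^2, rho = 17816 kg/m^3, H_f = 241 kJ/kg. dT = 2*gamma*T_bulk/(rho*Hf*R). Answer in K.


Radius R = 29/2 = 14.5 nm = 1.45e-08 m
Convert H_f = 241 kJ/kg = 241000 J/kg
dT = 2 * gamma_SL * T_bulk / (rho * H_f * R)
dT = 2 * 0.34 * 1629 / (17816 * 241000 * 1.45e-08)
dT = 17.8 K

17.8


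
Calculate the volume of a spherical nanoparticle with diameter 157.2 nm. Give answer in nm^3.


Radius r = 157.2/2 = 78.6 nm
Volume V = (4/3) * pi * r^3
V = (4/3) * pi * (78.6)^3
V = 2034024.82 nm^3

2034024.82


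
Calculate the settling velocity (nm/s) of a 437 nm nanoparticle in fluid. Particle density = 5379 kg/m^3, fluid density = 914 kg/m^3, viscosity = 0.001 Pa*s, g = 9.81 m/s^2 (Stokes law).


Radius R = 437/2 nm = 2.185e-07 m
Density difference = 5379 - 914 = 4465 kg/m^3
v = 2 * R^2 * (rho_p - rho_f) * g / (9 * eta)
v = 2 * (2.185e-07)^2 * 4465 * 9.81 / (9 * 0.001)
v = 4.64709e-07 m/s = 464.7087 nm/s

464.7087


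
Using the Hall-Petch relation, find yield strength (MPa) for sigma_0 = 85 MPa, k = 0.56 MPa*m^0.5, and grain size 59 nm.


d = 59 nm = 5.9e-08 m
sqrt(d) = 0.0002428992
Hall-Petch contribution = k / sqrt(d) = 0.56 / 0.0002428992 = 2305.5 MPa
sigma = sigma_0 + k/sqrt(d) = 85 + 2305.5 = 2390.5 MPa

2390.5


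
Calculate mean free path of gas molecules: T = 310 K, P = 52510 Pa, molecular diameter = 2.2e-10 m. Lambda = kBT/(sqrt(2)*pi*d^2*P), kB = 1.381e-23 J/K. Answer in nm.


Mean free path: lambda = kB*T / (sqrt(2) * pi * d^2 * P)
lambda = 1.381e-23 * 310 / (sqrt(2) * pi * (2.2e-10)^2 * 52510)
lambda = 3.79143e-07 m
lambda = 379.14 nm

379.14


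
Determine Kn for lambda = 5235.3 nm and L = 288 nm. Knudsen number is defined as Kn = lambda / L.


Knudsen number Kn = lambda / L
Kn = 5235.3 / 288
Kn = 18.1781

18.1781


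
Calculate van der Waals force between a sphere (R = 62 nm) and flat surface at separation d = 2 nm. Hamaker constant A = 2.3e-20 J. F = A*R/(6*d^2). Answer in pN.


Convert to SI: R = 62 nm = 6.2e-08 m, d = 2 nm = 2e-09 m
F = A * R / (6 * d^2)
F = 2.3e-20 * 6.2e-08 / (6 * (2e-09)^2)
F = 5.94167e-11 N = 59.417 pN

59.417


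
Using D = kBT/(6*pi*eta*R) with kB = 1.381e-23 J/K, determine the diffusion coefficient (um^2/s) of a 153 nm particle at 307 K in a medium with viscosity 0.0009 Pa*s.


Radius R = 153/2 = 76.5 nm = 7.65e-08 m
D = kB*T / (6*pi*eta*R)
D = 1.381e-23 * 307 / (6 * pi * 0.0009 * 7.65e-08)
D = 3.26683e-12 m^2/s = 3.267 um^2/s

3.267


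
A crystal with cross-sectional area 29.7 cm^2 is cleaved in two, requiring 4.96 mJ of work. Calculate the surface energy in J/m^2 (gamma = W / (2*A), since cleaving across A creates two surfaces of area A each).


Convert: A = 29.7 cm^2 = 0.00297 m^2, W = 4.96 mJ = 0.00496 J
Cleaving exposes two faces of area A, so total new surface = 2*A and gamma = W / (2*A)
gamma = 0.00496 / (2 * 0.00297)
gamma = 0.835 J/m^2

0.835


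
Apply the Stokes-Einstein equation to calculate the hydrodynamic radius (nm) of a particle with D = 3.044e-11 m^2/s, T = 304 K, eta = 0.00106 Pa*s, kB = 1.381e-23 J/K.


Stokes-Einstein: R = kB*T / (6*pi*eta*D)
R = 1.381e-23 * 304 / (6 * pi * 0.00106 * 3.044e-11)
R = 6.90265e-09 m = 6.9 nm

6.9


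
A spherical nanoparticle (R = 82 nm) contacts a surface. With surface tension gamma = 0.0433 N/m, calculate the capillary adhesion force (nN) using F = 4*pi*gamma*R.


Convert radius: R = 82 nm = 8.2e-08 m
F = 4 * pi * gamma * R
F = 4 * pi * 0.0433 * 8.2e-08
F = 4.46182e-08 N = 44.6182 nN

44.6182


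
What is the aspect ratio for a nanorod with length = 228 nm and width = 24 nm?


Aspect ratio AR = length / diameter
AR = 228 / 24
AR = 9.5

9.5


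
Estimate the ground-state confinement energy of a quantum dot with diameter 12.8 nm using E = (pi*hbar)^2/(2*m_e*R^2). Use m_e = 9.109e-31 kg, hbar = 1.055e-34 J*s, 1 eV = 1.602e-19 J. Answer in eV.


Radius R = 12.8/2 = 6.4 nm = 6.4e-09 m
E = (pi * 1.055e-34)^2 / (2 * 9.109e-31 * (6.4e-09)^2)
E(J) = 1.47212e-21
E = E(J) / 1.602e-19 = 0.0092 eV

0.0092


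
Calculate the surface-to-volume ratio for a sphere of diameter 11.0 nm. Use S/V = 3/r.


Radius r = 11.0/2 = 5.5 nm
S/V = 3 / r = 3 / 5.5
S/V = 0.5455 nm^-1

0.5455


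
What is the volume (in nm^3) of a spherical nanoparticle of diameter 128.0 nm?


Radius r = 128.0/2 = 64 nm
Volume V = (4/3) * pi * r^3
V = (4/3) * pi * (64)^3
V = 1098066.22 nm^3

1098066.22


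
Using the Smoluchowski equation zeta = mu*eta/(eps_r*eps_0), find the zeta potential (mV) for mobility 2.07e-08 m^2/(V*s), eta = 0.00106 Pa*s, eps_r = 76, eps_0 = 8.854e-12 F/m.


Smoluchowski equation: zeta = mu * eta / (eps_r * eps_0)
zeta = 2.07e-08 * 0.00106 / (76 * 8.854e-12)
zeta = 0.032608 V = 32.61 mV

32.61


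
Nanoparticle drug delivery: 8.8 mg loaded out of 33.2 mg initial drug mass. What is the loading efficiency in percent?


Drug loading efficiency = (drug loaded / drug initial) * 100
DLE = 8.8 / 33.2 * 100
DLE = 0.2651 * 100
DLE = 26.51%

26.51


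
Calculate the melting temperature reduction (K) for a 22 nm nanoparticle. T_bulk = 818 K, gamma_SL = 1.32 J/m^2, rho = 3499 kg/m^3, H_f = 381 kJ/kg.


Radius R = 22/2 = 11 nm = 1.1e-08 m
Convert H_f = 381 kJ/kg = 381000 J/kg
dT = 2 * gamma_SL * T_bulk / (rho * H_f * R)
dT = 2 * 1.32 * 818 / (3499 * 381000 * 1.1e-08)
dT = 147.3 K

147.3


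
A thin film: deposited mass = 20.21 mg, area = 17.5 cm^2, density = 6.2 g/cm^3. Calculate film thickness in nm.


Convert: m = 20.21 mg = 2.0210e-05 kg, A = 17.5 cm^2 = 1.7500e-03 m^2, rho = 6.2 g/cm^3 = 6200 kg/m^3
t = m / (A * rho)
t = 2.0210e-05 / (1.7500e-03 * 6200)
t = 1.8627e-06 m = 1862.7 nm

1862.7


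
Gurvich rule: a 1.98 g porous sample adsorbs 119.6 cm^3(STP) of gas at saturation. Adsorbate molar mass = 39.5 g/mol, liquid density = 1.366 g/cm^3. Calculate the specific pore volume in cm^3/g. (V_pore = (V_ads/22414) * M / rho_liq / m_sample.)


Moles adsorbed n = V_ads / 22414 = 119.6 / 22414 = 5.335951e-03 mol
Liquid volume V_liq = n * M / rho_liq = 5.335951e-03 * 39.5 / 1.366 = 0.15430 cm^3
Specific pore volume V_pore = V_liq / m_sample = 0.15430 / 1.98
V_pore = 0.0779 cm^3/g

0.0779


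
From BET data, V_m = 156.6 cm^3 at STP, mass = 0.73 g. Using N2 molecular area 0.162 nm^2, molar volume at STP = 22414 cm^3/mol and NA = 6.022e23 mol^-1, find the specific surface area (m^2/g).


Number of moles in monolayer = V_m / 22414 = 156.6 / 22414 = 0.0069867
Number of molecules = moles * NA = 0.0069867 * 6.022e23
SA = molecules * sigma / mass
SA = (156.6 / 22414) * 6.022e23 * 0.162e-18 / 0.73
SA = 933.7 m^2/g

933.7


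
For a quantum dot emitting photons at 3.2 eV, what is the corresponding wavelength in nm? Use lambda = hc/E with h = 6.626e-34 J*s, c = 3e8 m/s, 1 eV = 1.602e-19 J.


Convert energy: E = 3.2 eV = 3.2 * 1.602e-19 = 5.1264e-19 J
lambda = h*c / E = 6.626e-34 * 3e8 / 5.1264e-19
lambda = 3.87757e-07 m = 387.8 nm

387.8


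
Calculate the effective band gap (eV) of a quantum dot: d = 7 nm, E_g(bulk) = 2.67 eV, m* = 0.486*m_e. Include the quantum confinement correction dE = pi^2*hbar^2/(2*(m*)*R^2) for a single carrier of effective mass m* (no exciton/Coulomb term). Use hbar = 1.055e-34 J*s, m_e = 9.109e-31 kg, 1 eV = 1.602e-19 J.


Radius R = 7/2 nm = 3.5e-09 m
Confinement energy dE = pi^2 * hbar^2 / (2 * m_eff * m_e * R^2)
dE = pi^2 * (1.055e-34)^2 / (2 * 0.486 * 9.109e-31 * (3.5e-09)^2) J, divided by 1.602e-19 J/eV
dE = 0.0632 eV
Total band gap = E_g(bulk) + dE = 2.67 + 0.0632 = 2.7332 eV

2.7332


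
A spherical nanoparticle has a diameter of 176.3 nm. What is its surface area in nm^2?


Radius r = 176.3/2 = 88.15 nm
Surface area SA = 4 * pi * r^2
SA = 4 * pi * (88.15)^2
SA = 97646.01 nm^2

97646.01


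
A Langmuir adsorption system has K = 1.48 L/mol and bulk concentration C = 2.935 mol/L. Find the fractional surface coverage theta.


Langmuir isotherm: theta = K*C / (1 + K*C)
K*C = 1.48 * 2.935 = 4.3438
theta = 4.3438 / (1 + 4.3438) = 4.3438 / 5.3438
theta = 0.8129

0.8129


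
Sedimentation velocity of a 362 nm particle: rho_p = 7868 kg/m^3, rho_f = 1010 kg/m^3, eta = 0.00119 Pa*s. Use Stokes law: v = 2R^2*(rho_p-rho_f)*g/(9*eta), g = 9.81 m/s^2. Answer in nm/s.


Radius R = 362/2 nm = 1.81e-07 m
Density difference = 7868 - 1010 = 6858 kg/m^3
v = 2 * R^2 * (rho_p - rho_f) * g / (9 * eta)
v = 2 * (1.81e-07)^2 * 6858 * 9.81 / (9 * 0.00119)
v = 4.11589e-07 m/s = 411.5894 nm/s

411.5894


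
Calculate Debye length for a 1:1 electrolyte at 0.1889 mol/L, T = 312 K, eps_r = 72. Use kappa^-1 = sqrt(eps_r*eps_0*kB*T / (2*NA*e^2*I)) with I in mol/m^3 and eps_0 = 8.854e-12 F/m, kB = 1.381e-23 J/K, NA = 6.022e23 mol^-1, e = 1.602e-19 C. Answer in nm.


Ionic strength I = 0.1889 * 1^2 * 1000 = 188.9 mol/m^3
kappa^-1 = sqrt(72 * 8.854e-12 * 1.381e-23 * 312 / (2 * 6.022e23 * (1.602e-19)^2 * 188.9))
kappa^-1 = 0.686 nm

0.686


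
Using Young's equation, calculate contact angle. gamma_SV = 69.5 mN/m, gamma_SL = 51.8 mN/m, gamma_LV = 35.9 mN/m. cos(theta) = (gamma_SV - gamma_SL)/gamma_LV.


cos(theta) = (gamma_SV - gamma_SL) / gamma_LV
cos(theta) = (69.5 - 51.8) / 35.9
cos(theta) = 0.493036
theta = arccos(0.493036) = 60.46 degrees

60.46


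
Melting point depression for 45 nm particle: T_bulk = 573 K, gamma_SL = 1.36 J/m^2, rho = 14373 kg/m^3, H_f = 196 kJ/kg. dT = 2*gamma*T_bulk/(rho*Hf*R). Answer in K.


Radius R = 45/2 = 22.5 nm = 2.25e-08 m
Convert H_f = 196 kJ/kg = 196000 J/kg
dT = 2 * gamma_SL * T_bulk / (rho * H_f * R)
dT = 2 * 1.36 * 573 / (14373 * 196000 * 2.25e-08)
dT = 24.6 K

24.6


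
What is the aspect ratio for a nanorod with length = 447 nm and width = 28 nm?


Aspect ratio AR = length / diameter
AR = 447 / 28
AR = 15.96

15.96


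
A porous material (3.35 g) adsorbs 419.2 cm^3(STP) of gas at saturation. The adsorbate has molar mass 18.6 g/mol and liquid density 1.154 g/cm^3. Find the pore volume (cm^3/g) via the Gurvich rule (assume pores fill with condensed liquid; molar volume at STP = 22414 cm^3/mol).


Moles adsorbed n = V_ads / 22414 = 419.2 / 22414 = 1.870260e-02 mol
Liquid volume V_liq = n * M / rho_liq = 1.870260e-02 * 18.6 / 1.154 = 0.30145 cm^3
Specific pore volume V_pore = V_liq / m_sample = 0.30145 / 3.35
V_pore = 0.09 cm^3/g

0.09


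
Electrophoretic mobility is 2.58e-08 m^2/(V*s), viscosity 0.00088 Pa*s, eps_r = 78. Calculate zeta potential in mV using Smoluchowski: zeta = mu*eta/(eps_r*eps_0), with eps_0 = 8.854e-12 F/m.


Smoluchowski equation: zeta = mu * eta / (eps_r * eps_0)
zeta = 2.58e-08 * 0.00088 / (78 * 8.854e-12)
zeta = 0.032875 V = 32.88 mV

32.88
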